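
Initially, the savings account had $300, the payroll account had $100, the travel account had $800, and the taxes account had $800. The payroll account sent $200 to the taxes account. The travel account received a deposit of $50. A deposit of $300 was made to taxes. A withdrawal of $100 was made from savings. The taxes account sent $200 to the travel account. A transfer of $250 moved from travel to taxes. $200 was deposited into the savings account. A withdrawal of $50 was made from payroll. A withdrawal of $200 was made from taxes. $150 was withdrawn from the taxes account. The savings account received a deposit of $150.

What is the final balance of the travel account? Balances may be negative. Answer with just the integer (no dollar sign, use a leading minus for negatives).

Tracking account balances step by step:
Start: savings=300, payroll=100, travel=800, taxes=800
Event 1 (transfer 200 payroll -> taxes): payroll: 100 - 200 = -100, taxes: 800 + 200 = 1000. Balances: savings=300, payroll=-100, travel=800, taxes=1000
Event 2 (deposit 50 to travel): travel: 800 + 50 = 850. Balances: savings=300, payroll=-100, travel=850, taxes=1000
Event 3 (deposit 300 to taxes): taxes: 1000 + 300 = 1300. Balances: savings=300, payroll=-100, travel=850, taxes=1300
Event 4 (withdraw 100 from savings): savings: 300 - 100 = 200. Balances: savings=200, payroll=-100, travel=850, taxes=1300
Event 5 (transfer 200 taxes -> travel): taxes: 1300 - 200 = 1100, travel: 850 + 200 = 1050. Balances: savings=200, payroll=-100, travel=1050, taxes=1100
Event 6 (transfer 250 travel -> taxes): travel: 1050 - 250 = 800, taxes: 1100 + 250 = 1350. Balances: savings=200, payroll=-100, travel=800, taxes=1350
Event 7 (deposit 200 to savings): savings: 200 + 200 = 400. Balances: savings=400, payroll=-100, travel=800, taxes=1350
Event 8 (withdraw 50 from payroll): payroll: -100 - 50 = -150. Balances: savings=400, payroll=-150, travel=800, taxes=1350
Event 9 (withdraw 200 from taxes): taxes: 1350 - 200 = 1150. Balances: savings=400, payroll=-150, travel=800, taxes=1150
Event 10 (withdraw 150 from taxes): taxes: 1150 - 150 = 1000. Balances: savings=400, payroll=-150, travel=800, taxes=1000
Event 11 (deposit 150 to savings): savings: 400 + 150 = 550. Balances: savings=550, payroll=-150, travel=800, taxes=1000

Final balance of travel: 800

Answer: 800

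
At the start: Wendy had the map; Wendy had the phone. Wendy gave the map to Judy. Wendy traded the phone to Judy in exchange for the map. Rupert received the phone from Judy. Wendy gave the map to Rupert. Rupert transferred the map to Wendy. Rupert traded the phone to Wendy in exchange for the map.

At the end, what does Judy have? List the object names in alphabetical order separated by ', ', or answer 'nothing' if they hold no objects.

Tracking all object holders:
Start: map:Wendy, phone:Wendy
Event 1 (give map: Wendy -> Judy). State: map:Judy, phone:Wendy
Event 2 (swap phone<->map: now phone:Judy, map:Wendy). State: map:Wendy, phone:Judy
Event 3 (give phone: Judy -> Rupert). State: map:Wendy, phone:Rupert
Event 4 (give map: Wendy -> Rupert). State: map:Rupert, phone:Rupert
Event 5 (give map: Rupert -> Wendy). State: map:Wendy, phone:Rupert
Event 6 (swap phone<->map: now phone:Wendy, map:Rupert). State: map:Rupert, phone:Wendy

Final state: map:Rupert, phone:Wendy
Judy holds: (nothing).

Answer: nothing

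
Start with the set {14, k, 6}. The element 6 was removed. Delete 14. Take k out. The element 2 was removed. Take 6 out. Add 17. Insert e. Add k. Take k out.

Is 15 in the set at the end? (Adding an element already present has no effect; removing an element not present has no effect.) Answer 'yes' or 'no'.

Answer: no

Derivation:
Tracking the set through each operation:
Start: {14, 6, k}
Event 1 (remove 6): removed. Set: {14, k}
Event 2 (remove 14): removed. Set: {k}
Event 3 (remove k): removed. Set: {}
Event 4 (remove 2): not present, no change. Set: {}
Event 5 (remove 6): not present, no change. Set: {}
Event 6 (add 17): added. Set: {17}
Event 7 (add e): added. Set: {17, e}
Event 8 (add k): added. Set: {17, e, k}
Event 9 (remove k): removed. Set: {17, e}

Final set: {17, e} (size 2)
15 is NOT in the final set.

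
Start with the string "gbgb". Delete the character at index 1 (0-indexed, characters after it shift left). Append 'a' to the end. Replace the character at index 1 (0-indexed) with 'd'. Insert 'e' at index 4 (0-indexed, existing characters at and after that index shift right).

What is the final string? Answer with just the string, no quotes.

Applying each edit step by step:
Start: "gbgb"
Op 1 (delete idx 1 = 'b'): "gbgb" -> "ggb"
Op 2 (append 'a'): "ggb" -> "ggba"
Op 3 (replace idx 1: 'g' -> 'd'): "ggba" -> "gdba"
Op 4 (insert 'e' at idx 4): "gdba" -> "gdbae"

Answer: gdbae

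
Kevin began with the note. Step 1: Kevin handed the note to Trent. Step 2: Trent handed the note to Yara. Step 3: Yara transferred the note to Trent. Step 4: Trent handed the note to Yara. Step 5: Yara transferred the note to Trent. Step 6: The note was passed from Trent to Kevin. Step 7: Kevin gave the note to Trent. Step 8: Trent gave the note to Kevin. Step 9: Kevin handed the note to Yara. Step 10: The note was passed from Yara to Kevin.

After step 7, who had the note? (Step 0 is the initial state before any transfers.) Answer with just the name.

Tracking the note holder through step 7:
After step 0 (start): Kevin
After step 1: Trent
After step 2: Yara
After step 3: Trent
After step 4: Yara
After step 5: Trent
After step 6: Kevin
After step 7: Trent

At step 7, the holder is Trent.

Answer: Trent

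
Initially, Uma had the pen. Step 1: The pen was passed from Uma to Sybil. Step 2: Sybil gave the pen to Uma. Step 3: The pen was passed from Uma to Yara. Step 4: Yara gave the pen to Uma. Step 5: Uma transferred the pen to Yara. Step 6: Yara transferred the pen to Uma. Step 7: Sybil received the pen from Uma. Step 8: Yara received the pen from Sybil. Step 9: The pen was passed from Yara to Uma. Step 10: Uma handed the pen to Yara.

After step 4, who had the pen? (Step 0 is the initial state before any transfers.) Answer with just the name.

Answer: Uma

Derivation:
Tracking the pen holder through step 4:
After step 0 (start): Uma
After step 1: Sybil
After step 2: Uma
After step 3: Yara
After step 4: Uma

At step 4, the holder is Uma.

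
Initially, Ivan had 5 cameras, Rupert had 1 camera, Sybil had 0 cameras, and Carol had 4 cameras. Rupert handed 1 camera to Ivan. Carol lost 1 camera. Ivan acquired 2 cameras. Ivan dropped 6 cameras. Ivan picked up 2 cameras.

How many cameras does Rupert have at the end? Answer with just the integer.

Answer: 0

Derivation:
Tracking counts step by step:
Start: Ivan=5, Rupert=1, Sybil=0, Carol=4
Event 1 (Rupert -> Ivan, 1): Rupert: 1 -> 0, Ivan: 5 -> 6. State: Ivan=6, Rupert=0, Sybil=0, Carol=4
Event 2 (Carol -1): Carol: 4 -> 3. State: Ivan=6, Rupert=0, Sybil=0, Carol=3
Event 3 (Ivan +2): Ivan: 6 -> 8. State: Ivan=8, Rupert=0, Sybil=0, Carol=3
Event 4 (Ivan -6): Ivan: 8 -> 2. State: Ivan=2, Rupert=0, Sybil=0, Carol=3
Event 5 (Ivan +2): Ivan: 2 -> 4. State: Ivan=4, Rupert=0, Sybil=0, Carol=3

Rupert's final count: 0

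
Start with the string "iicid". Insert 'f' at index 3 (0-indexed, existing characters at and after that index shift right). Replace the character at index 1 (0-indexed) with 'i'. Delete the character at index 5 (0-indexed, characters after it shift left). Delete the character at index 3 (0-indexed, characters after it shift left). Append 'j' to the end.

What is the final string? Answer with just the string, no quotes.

Applying each edit step by step:
Start: "iicid"
Op 1 (insert 'f' at idx 3): "iicid" -> "iicfid"
Op 2 (replace idx 1: 'i' -> 'i'): "iicfid" -> "iicfid"
Op 3 (delete idx 5 = 'd'): "iicfid" -> "iicfi"
Op 4 (delete idx 3 = 'f'): "iicfi" -> "iici"
Op 5 (append 'j'): "iici" -> "iicij"

Answer: iicij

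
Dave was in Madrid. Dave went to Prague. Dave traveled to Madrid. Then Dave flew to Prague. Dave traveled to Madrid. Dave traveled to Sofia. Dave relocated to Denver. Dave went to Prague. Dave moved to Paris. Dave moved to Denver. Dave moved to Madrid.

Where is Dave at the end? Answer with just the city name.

Tracking Dave's location:
Start: Dave is in Madrid.
After move 1: Madrid -> Prague. Dave is in Prague.
After move 2: Prague -> Madrid. Dave is in Madrid.
After move 3: Madrid -> Prague. Dave is in Prague.
After move 4: Prague -> Madrid. Dave is in Madrid.
After move 5: Madrid -> Sofia. Dave is in Sofia.
After move 6: Sofia -> Denver. Dave is in Denver.
After move 7: Denver -> Prague. Dave is in Prague.
After move 8: Prague -> Paris. Dave is in Paris.
After move 9: Paris -> Denver. Dave is in Denver.
After move 10: Denver -> Madrid. Dave is in Madrid.

Answer: Madrid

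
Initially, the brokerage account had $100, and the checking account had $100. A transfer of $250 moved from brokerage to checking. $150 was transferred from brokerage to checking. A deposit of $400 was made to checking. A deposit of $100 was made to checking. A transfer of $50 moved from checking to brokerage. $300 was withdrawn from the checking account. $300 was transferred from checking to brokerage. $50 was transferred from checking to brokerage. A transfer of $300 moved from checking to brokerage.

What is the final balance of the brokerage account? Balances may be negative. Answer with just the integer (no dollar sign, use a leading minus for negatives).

Answer: 400

Derivation:
Tracking account balances step by step:
Start: brokerage=100, checking=100
Event 1 (transfer 250 brokerage -> checking): brokerage: 100 - 250 = -150, checking: 100 + 250 = 350. Balances: brokerage=-150, checking=350
Event 2 (transfer 150 brokerage -> checking): brokerage: -150 - 150 = -300, checking: 350 + 150 = 500. Balances: brokerage=-300, checking=500
Event 3 (deposit 400 to checking): checking: 500 + 400 = 900. Balances: brokerage=-300, checking=900
Event 4 (deposit 100 to checking): checking: 900 + 100 = 1000. Balances: brokerage=-300, checking=1000
Event 5 (transfer 50 checking -> brokerage): checking: 1000 - 50 = 950, brokerage: -300 + 50 = -250. Balances: brokerage=-250, checking=950
Event 6 (withdraw 300 from checking): checking: 950 - 300 = 650. Balances: brokerage=-250, checking=650
Event 7 (transfer 300 checking -> brokerage): checking: 650 - 300 = 350, brokerage: -250 + 300 = 50. Balances: brokerage=50, checking=350
Event 8 (transfer 50 checking -> brokerage): checking: 350 - 50 = 300, brokerage: 50 + 50 = 100. Balances: brokerage=100, checking=300
Event 9 (transfer 300 checking -> brokerage): checking: 300 - 300 = 0, brokerage: 100 + 300 = 400. Balances: brokerage=400, checking=0

Final balance of brokerage: 400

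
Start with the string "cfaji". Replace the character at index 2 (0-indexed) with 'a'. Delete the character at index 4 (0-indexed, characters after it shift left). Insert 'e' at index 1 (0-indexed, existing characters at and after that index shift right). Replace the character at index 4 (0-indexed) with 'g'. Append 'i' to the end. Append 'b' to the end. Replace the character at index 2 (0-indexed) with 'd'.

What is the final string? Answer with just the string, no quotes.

Applying each edit step by step:
Start: "cfaji"
Op 1 (replace idx 2: 'a' -> 'a'): "cfaji" -> "cfaji"
Op 2 (delete idx 4 = 'i'): "cfaji" -> "cfaj"
Op 3 (insert 'e' at idx 1): "cfaj" -> "cefaj"
Op 4 (replace idx 4: 'j' -> 'g'): "cefaj" -> "cefag"
Op 5 (append 'i'): "cefag" -> "cefagi"
Op 6 (append 'b'): "cefagi" -> "cefagib"
Op 7 (replace idx 2: 'f' -> 'd'): "cefagib" -> "cedagib"

Answer: cedagib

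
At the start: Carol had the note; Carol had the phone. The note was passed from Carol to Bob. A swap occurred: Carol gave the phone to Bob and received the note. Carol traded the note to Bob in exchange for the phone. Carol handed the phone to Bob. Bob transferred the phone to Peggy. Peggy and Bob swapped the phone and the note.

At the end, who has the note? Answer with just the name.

Tracking all object holders:
Start: note:Carol, phone:Carol
Event 1 (give note: Carol -> Bob). State: note:Bob, phone:Carol
Event 2 (swap phone<->note: now phone:Bob, note:Carol). State: note:Carol, phone:Bob
Event 3 (swap note<->phone: now note:Bob, phone:Carol). State: note:Bob, phone:Carol
Event 4 (give phone: Carol -> Bob). State: note:Bob, phone:Bob
Event 5 (give phone: Bob -> Peggy). State: note:Bob, phone:Peggy
Event 6 (swap phone<->note: now phone:Bob, note:Peggy). State: note:Peggy, phone:Bob

Final state: note:Peggy, phone:Bob
The note is held by Peggy.

Answer: Peggy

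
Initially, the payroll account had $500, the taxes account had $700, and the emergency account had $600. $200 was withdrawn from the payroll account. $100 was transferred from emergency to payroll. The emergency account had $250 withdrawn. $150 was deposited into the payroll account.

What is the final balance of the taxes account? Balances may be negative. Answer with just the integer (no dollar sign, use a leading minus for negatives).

Tracking account balances step by step:
Start: payroll=500, taxes=700, emergency=600
Event 1 (withdraw 200 from payroll): payroll: 500 - 200 = 300. Balances: payroll=300, taxes=700, emergency=600
Event 2 (transfer 100 emergency -> payroll): emergency: 600 - 100 = 500, payroll: 300 + 100 = 400. Balances: payroll=400, taxes=700, emergency=500
Event 3 (withdraw 250 from emergency): emergency: 500 - 250 = 250. Balances: payroll=400, taxes=700, emergency=250
Event 4 (deposit 150 to payroll): payroll: 400 + 150 = 550. Balances: payroll=550, taxes=700, emergency=250

Final balance of taxes: 700

Answer: 700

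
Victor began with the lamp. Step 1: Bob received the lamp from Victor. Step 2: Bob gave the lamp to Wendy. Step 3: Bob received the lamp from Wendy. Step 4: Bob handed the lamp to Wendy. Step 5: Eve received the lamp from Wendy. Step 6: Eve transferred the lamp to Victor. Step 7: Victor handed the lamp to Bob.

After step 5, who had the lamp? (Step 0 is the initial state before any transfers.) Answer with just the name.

Answer: Eve

Derivation:
Tracking the lamp holder through step 5:
After step 0 (start): Victor
After step 1: Bob
After step 2: Wendy
After step 3: Bob
After step 4: Wendy
After step 5: Eve

At step 5, the holder is Eve.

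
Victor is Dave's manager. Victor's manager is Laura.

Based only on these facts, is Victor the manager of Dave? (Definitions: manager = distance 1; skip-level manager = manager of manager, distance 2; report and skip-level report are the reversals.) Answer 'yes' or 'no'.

Answer: yes

Derivation:
Reconstructing the manager chain from the given facts:
  Laura -> Victor -> Dave
(each arrow means 'manager of the next')
Positions in the chain (0 = top):
  position of Laura: 0
  position of Victor: 1
  position of Dave: 2

Victor is at position 1, Dave is at position 2; signed distance (j - i) = 1.
'manager' requires j - i = 1. Actual distance is 1, so the relation HOLDS.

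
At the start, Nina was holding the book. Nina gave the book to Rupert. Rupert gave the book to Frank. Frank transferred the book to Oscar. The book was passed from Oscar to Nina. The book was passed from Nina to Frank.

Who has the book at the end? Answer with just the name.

Tracking the book through each event:
Start: Nina has the book.
After event 1: Rupert has the book.
After event 2: Frank has the book.
After event 3: Oscar has the book.
After event 4: Nina has the book.
After event 5: Frank has the book.

Answer: Frank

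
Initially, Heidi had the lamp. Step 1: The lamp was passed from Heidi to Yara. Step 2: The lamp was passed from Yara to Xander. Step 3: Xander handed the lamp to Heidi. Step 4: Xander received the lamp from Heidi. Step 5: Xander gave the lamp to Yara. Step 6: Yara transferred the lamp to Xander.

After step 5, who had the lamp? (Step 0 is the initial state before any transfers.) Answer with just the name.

Answer: Yara

Derivation:
Tracking the lamp holder through step 5:
After step 0 (start): Heidi
After step 1: Yara
After step 2: Xander
After step 3: Heidi
After step 4: Xander
After step 5: Yara

At step 5, the holder is Yara.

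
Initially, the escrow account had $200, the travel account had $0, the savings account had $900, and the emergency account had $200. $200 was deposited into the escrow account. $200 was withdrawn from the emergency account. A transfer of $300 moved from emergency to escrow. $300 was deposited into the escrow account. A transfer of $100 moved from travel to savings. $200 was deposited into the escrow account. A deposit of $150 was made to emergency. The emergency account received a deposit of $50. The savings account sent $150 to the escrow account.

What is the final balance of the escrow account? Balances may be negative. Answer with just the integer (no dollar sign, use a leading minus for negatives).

Answer: 1350

Derivation:
Tracking account balances step by step:
Start: escrow=200, travel=0, savings=900, emergency=200
Event 1 (deposit 200 to escrow): escrow: 200 + 200 = 400. Balances: escrow=400, travel=0, savings=900, emergency=200
Event 2 (withdraw 200 from emergency): emergency: 200 - 200 = 0. Balances: escrow=400, travel=0, savings=900, emergency=0
Event 3 (transfer 300 emergency -> escrow): emergency: 0 - 300 = -300, escrow: 400 + 300 = 700. Balances: escrow=700, travel=0, savings=900, emergency=-300
Event 4 (deposit 300 to escrow): escrow: 700 + 300 = 1000. Balances: escrow=1000, travel=0, savings=900, emergency=-300
Event 5 (transfer 100 travel -> savings): travel: 0 - 100 = -100, savings: 900 + 100 = 1000. Balances: escrow=1000, travel=-100, savings=1000, emergency=-300
Event 6 (deposit 200 to escrow): escrow: 1000 + 200 = 1200. Balances: escrow=1200, travel=-100, savings=1000, emergency=-300
Event 7 (deposit 150 to emergency): emergency: -300 + 150 = -150. Balances: escrow=1200, travel=-100, savings=1000, emergency=-150
Event 8 (deposit 50 to emergency): emergency: -150 + 50 = -100. Balances: escrow=1200, travel=-100, savings=1000, emergency=-100
Event 9 (transfer 150 savings -> escrow): savings: 1000 - 150 = 850, escrow: 1200 + 150 = 1350. Balances: escrow=1350, travel=-100, savings=850, emergency=-100

Final balance of escrow: 1350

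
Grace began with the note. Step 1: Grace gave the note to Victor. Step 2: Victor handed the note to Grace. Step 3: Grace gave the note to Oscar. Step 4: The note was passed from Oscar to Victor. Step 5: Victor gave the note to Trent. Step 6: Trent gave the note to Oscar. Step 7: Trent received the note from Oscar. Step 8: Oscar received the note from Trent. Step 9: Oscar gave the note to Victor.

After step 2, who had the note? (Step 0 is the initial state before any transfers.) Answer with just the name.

Answer: Grace

Derivation:
Tracking the note holder through step 2:
After step 0 (start): Grace
After step 1: Victor
After step 2: Grace

At step 2, the holder is Grace.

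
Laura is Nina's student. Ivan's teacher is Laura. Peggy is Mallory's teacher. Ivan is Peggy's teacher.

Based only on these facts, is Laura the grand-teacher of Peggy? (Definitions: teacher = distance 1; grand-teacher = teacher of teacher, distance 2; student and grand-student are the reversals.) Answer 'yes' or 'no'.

Answer: yes

Derivation:
Reconstructing the teacher chain from the given facts:
  Nina -> Laura -> Ivan -> Peggy -> Mallory
(each arrow means 'teacher of the next')
Positions in the chain (0 = top):
  position of Nina: 0
  position of Laura: 1
  position of Ivan: 2
  position of Peggy: 3
  position of Mallory: 4

Laura is at position 1, Peggy is at position 3; signed distance (j - i) = 2.
'grand-teacher' requires j - i = 2. Actual distance is 2, so the relation HOLDS.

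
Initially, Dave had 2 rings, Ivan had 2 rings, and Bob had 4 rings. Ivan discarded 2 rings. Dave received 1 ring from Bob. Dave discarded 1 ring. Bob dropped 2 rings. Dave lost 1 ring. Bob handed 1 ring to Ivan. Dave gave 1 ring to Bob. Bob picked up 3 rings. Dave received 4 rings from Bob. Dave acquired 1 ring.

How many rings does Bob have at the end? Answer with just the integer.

Tracking counts step by step:
Start: Dave=2, Ivan=2, Bob=4
Event 1 (Ivan -2): Ivan: 2 -> 0. State: Dave=2, Ivan=0, Bob=4
Event 2 (Bob -> Dave, 1): Bob: 4 -> 3, Dave: 2 -> 3. State: Dave=3, Ivan=0, Bob=3
Event 3 (Dave -1): Dave: 3 -> 2. State: Dave=2, Ivan=0, Bob=3
Event 4 (Bob -2): Bob: 3 -> 1. State: Dave=2, Ivan=0, Bob=1
Event 5 (Dave -1): Dave: 2 -> 1. State: Dave=1, Ivan=0, Bob=1
Event 6 (Bob -> Ivan, 1): Bob: 1 -> 0, Ivan: 0 -> 1. State: Dave=1, Ivan=1, Bob=0
Event 7 (Dave -> Bob, 1): Dave: 1 -> 0, Bob: 0 -> 1. State: Dave=0, Ivan=1, Bob=1
Event 8 (Bob +3): Bob: 1 -> 4. State: Dave=0, Ivan=1, Bob=4
Event 9 (Bob -> Dave, 4): Bob: 4 -> 0, Dave: 0 -> 4. State: Dave=4, Ivan=1, Bob=0
Event 10 (Dave +1): Dave: 4 -> 5. State: Dave=5, Ivan=1, Bob=0

Bob's final count: 0

Answer: 0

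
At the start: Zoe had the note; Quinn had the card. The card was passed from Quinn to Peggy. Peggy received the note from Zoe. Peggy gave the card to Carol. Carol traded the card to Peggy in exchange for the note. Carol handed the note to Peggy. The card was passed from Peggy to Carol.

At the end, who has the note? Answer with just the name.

Tracking all object holders:
Start: note:Zoe, card:Quinn
Event 1 (give card: Quinn -> Peggy). State: note:Zoe, card:Peggy
Event 2 (give note: Zoe -> Peggy). State: note:Peggy, card:Peggy
Event 3 (give card: Peggy -> Carol). State: note:Peggy, card:Carol
Event 4 (swap card<->note: now card:Peggy, note:Carol). State: note:Carol, card:Peggy
Event 5 (give note: Carol -> Peggy). State: note:Peggy, card:Peggy
Event 6 (give card: Peggy -> Carol). State: note:Peggy, card:Carol

Final state: note:Peggy, card:Carol
The note is held by Peggy.

Answer: Peggy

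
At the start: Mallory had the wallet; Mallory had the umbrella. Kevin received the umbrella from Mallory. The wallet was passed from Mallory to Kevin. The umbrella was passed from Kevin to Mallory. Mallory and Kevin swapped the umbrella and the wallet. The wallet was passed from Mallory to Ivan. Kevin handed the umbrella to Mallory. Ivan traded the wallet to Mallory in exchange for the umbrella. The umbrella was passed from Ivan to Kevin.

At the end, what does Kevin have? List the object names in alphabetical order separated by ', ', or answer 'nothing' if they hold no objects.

Tracking all object holders:
Start: wallet:Mallory, umbrella:Mallory
Event 1 (give umbrella: Mallory -> Kevin). State: wallet:Mallory, umbrella:Kevin
Event 2 (give wallet: Mallory -> Kevin). State: wallet:Kevin, umbrella:Kevin
Event 3 (give umbrella: Kevin -> Mallory). State: wallet:Kevin, umbrella:Mallory
Event 4 (swap umbrella<->wallet: now umbrella:Kevin, wallet:Mallory). State: wallet:Mallory, umbrella:Kevin
Event 5 (give wallet: Mallory -> Ivan). State: wallet:Ivan, umbrella:Kevin
Event 6 (give umbrella: Kevin -> Mallory). State: wallet:Ivan, umbrella:Mallory
Event 7 (swap wallet<->umbrella: now wallet:Mallory, umbrella:Ivan). State: wallet:Mallory, umbrella:Ivan
Event 8 (give umbrella: Ivan -> Kevin). State: wallet:Mallory, umbrella:Kevin

Final state: wallet:Mallory, umbrella:Kevin
Kevin holds: umbrella.

Answer: umbrella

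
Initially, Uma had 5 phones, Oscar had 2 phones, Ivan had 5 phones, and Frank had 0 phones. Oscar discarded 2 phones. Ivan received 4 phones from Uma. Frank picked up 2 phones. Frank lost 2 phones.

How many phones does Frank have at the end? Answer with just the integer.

Tracking counts step by step:
Start: Uma=5, Oscar=2, Ivan=5, Frank=0
Event 1 (Oscar -2): Oscar: 2 -> 0. State: Uma=5, Oscar=0, Ivan=5, Frank=0
Event 2 (Uma -> Ivan, 4): Uma: 5 -> 1, Ivan: 5 -> 9. State: Uma=1, Oscar=0, Ivan=9, Frank=0
Event 3 (Frank +2): Frank: 0 -> 2. State: Uma=1, Oscar=0, Ivan=9, Frank=2
Event 4 (Frank -2): Frank: 2 -> 0. State: Uma=1, Oscar=0, Ivan=9, Frank=0

Frank's final count: 0

Answer: 0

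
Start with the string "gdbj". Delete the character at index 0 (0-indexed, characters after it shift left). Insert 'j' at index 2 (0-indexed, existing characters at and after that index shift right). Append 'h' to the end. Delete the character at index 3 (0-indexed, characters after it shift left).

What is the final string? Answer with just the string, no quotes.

Applying each edit step by step:
Start: "gdbj"
Op 1 (delete idx 0 = 'g'): "gdbj" -> "dbj"
Op 2 (insert 'j' at idx 2): "dbj" -> "dbjj"
Op 3 (append 'h'): "dbjj" -> "dbjjh"
Op 4 (delete idx 3 = 'j'): "dbjjh" -> "dbjh"

Answer: dbjh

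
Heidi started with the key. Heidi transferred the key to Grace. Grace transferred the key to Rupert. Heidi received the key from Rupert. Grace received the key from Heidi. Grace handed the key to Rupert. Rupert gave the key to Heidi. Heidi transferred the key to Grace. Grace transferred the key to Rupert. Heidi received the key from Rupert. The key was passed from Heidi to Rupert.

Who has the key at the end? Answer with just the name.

Tracking the key through each event:
Start: Heidi has the key.
After event 1: Grace has the key.
After event 2: Rupert has the key.
After event 3: Heidi has the key.
After event 4: Grace has the key.
After event 5: Rupert has the key.
After event 6: Heidi has the key.
After event 7: Grace has the key.
After event 8: Rupert has the key.
After event 9: Heidi has the key.
After event 10: Rupert has the key.

Answer: Rupert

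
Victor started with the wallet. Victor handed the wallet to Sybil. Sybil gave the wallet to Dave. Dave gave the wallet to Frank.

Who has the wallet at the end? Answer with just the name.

Answer: Frank

Derivation:
Tracking the wallet through each event:
Start: Victor has the wallet.
After event 1: Sybil has the wallet.
After event 2: Dave has the wallet.
After event 3: Frank has the wallet.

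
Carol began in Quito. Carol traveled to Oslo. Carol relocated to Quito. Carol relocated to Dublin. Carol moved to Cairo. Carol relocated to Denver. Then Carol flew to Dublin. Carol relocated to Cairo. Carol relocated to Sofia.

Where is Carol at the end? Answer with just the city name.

Tracking Carol's location:
Start: Carol is in Quito.
After move 1: Quito -> Oslo. Carol is in Oslo.
After move 2: Oslo -> Quito. Carol is in Quito.
After move 3: Quito -> Dublin. Carol is in Dublin.
After move 4: Dublin -> Cairo. Carol is in Cairo.
After move 5: Cairo -> Denver. Carol is in Denver.
After move 6: Denver -> Dublin. Carol is in Dublin.
After move 7: Dublin -> Cairo. Carol is in Cairo.
After move 8: Cairo -> Sofia. Carol is in Sofia.

Answer: Sofia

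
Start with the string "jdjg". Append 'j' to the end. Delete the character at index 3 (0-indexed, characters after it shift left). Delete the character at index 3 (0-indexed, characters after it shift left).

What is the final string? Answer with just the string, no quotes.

Applying each edit step by step:
Start: "jdjg"
Op 1 (append 'j'): "jdjg" -> "jdjgj"
Op 2 (delete idx 3 = 'g'): "jdjgj" -> "jdjj"
Op 3 (delete idx 3 = 'j'): "jdjj" -> "jdj"

Answer: jdj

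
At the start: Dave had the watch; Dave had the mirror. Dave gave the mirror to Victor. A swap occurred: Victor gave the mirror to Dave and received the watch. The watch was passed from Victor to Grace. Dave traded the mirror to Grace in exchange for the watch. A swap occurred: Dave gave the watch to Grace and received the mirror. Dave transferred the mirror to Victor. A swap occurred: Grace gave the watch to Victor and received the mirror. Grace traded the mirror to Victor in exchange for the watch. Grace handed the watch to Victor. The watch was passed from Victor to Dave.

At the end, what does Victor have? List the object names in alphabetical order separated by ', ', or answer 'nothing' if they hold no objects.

Answer: mirror

Derivation:
Tracking all object holders:
Start: watch:Dave, mirror:Dave
Event 1 (give mirror: Dave -> Victor). State: watch:Dave, mirror:Victor
Event 2 (swap mirror<->watch: now mirror:Dave, watch:Victor). State: watch:Victor, mirror:Dave
Event 3 (give watch: Victor -> Grace). State: watch:Grace, mirror:Dave
Event 4 (swap mirror<->watch: now mirror:Grace, watch:Dave). State: watch:Dave, mirror:Grace
Event 5 (swap watch<->mirror: now watch:Grace, mirror:Dave). State: watch:Grace, mirror:Dave
Event 6 (give mirror: Dave -> Victor). State: watch:Grace, mirror:Victor
Event 7 (swap watch<->mirror: now watch:Victor, mirror:Grace). State: watch:Victor, mirror:Grace
Event 8 (swap mirror<->watch: now mirror:Victor, watch:Grace). State: watch:Grace, mirror:Victor
Event 9 (give watch: Grace -> Victor). State: watch:Victor, mirror:Victor
Event 10 (give watch: Victor -> Dave). State: watch:Dave, mirror:Victor

Final state: watch:Dave, mirror:Victor
Victor holds: mirror.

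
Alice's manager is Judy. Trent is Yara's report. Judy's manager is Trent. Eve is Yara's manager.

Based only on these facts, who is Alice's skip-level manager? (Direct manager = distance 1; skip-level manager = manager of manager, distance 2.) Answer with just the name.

Answer: Trent

Derivation:
Reconstructing the manager chain from the given facts:
  Eve -> Yara -> Trent -> Judy -> Alice
(each arrow means 'manager of the next')
Positions in the chain (0 = top):
  position of Eve: 0
  position of Yara: 1
  position of Trent: 2
  position of Judy: 3
  position of Alice: 4

Alice is at position 4; the skip-level manager is 2 steps up the chain, i.e. position 2: Trent.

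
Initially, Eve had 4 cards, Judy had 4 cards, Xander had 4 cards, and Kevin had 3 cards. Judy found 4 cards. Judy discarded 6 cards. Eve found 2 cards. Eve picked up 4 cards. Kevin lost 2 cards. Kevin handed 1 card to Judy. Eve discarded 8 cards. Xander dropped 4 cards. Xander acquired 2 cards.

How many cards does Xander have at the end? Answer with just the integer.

Tracking counts step by step:
Start: Eve=4, Judy=4, Xander=4, Kevin=3
Event 1 (Judy +4): Judy: 4 -> 8. State: Eve=4, Judy=8, Xander=4, Kevin=3
Event 2 (Judy -6): Judy: 8 -> 2. State: Eve=4, Judy=2, Xander=4, Kevin=3
Event 3 (Eve +2): Eve: 4 -> 6. State: Eve=6, Judy=2, Xander=4, Kevin=3
Event 4 (Eve +4): Eve: 6 -> 10. State: Eve=10, Judy=2, Xander=4, Kevin=3
Event 5 (Kevin -2): Kevin: 3 -> 1. State: Eve=10, Judy=2, Xander=4, Kevin=1
Event 6 (Kevin -> Judy, 1): Kevin: 1 -> 0, Judy: 2 -> 3. State: Eve=10, Judy=3, Xander=4, Kevin=0
Event 7 (Eve -8): Eve: 10 -> 2. State: Eve=2, Judy=3, Xander=4, Kevin=0
Event 8 (Xander -4): Xander: 4 -> 0. State: Eve=2, Judy=3, Xander=0, Kevin=0
Event 9 (Xander +2): Xander: 0 -> 2. State: Eve=2, Judy=3, Xander=2, Kevin=0

Xander's final count: 2

Answer: 2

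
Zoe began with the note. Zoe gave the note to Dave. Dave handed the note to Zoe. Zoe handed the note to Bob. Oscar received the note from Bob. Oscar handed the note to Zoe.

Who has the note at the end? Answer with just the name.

Answer: Zoe

Derivation:
Tracking the note through each event:
Start: Zoe has the note.
After event 1: Dave has the note.
After event 2: Zoe has the note.
After event 3: Bob has the note.
After event 4: Oscar has the note.
After event 5: Zoe has the note.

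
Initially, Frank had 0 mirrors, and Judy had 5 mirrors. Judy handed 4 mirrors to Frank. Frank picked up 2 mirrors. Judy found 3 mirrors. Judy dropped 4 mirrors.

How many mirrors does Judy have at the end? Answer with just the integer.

Answer: 0

Derivation:
Tracking counts step by step:
Start: Frank=0, Judy=5
Event 1 (Judy -> Frank, 4): Judy: 5 -> 1, Frank: 0 -> 4. State: Frank=4, Judy=1
Event 2 (Frank +2): Frank: 4 -> 6. State: Frank=6, Judy=1
Event 3 (Judy +3): Judy: 1 -> 4. State: Frank=6, Judy=4
Event 4 (Judy -4): Judy: 4 -> 0. State: Frank=6, Judy=0

Judy's final count: 0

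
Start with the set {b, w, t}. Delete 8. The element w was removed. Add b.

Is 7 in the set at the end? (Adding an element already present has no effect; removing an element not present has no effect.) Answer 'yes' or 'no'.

Tracking the set through each operation:
Start: {b, t, w}
Event 1 (remove 8): not present, no change. Set: {b, t, w}
Event 2 (remove w): removed. Set: {b, t}
Event 3 (add b): already present, no change. Set: {b, t}

Final set: {b, t} (size 2)
7 is NOT in the final set.

Answer: no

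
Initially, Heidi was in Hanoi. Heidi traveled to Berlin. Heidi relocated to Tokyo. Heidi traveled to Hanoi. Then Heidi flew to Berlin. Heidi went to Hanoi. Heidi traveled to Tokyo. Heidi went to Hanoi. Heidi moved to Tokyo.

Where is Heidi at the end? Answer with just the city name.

Tracking Heidi's location:
Start: Heidi is in Hanoi.
After move 1: Hanoi -> Berlin. Heidi is in Berlin.
After move 2: Berlin -> Tokyo. Heidi is in Tokyo.
After move 3: Tokyo -> Hanoi. Heidi is in Hanoi.
After move 4: Hanoi -> Berlin. Heidi is in Berlin.
After move 5: Berlin -> Hanoi. Heidi is in Hanoi.
After move 6: Hanoi -> Tokyo. Heidi is in Tokyo.
After move 7: Tokyo -> Hanoi. Heidi is in Hanoi.
After move 8: Hanoi -> Tokyo. Heidi is in Tokyo.

Answer: Tokyo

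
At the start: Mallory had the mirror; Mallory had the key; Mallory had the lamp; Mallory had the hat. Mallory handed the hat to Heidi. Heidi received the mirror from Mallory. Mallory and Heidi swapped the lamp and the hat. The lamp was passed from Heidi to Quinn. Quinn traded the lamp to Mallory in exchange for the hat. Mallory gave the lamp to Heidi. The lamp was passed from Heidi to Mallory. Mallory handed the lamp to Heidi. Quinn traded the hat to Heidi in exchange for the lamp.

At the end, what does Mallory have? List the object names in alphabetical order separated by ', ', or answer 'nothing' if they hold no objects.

Answer: key

Derivation:
Tracking all object holders:
Start: mirror:Mallory, key:Mallory, lamp:Mallory, hat:Mallory
Event 1 (give hat: Mallory -> Heidi). State: mirror:Mallory, key:Mallory, lamp:Mallory, hat:Heidi
Event 2 (give mirror: Mallory -> Heidi). State: mirror:Heidi, key:Mallory, lamp:Mallory, hat:Heidi
Event 3 (swap lamp<->hat: now lamp:Heidi, hat:Mallory). State: mirror:Heidi, key:Mallory, lamp:Heidi, hat:Mallory
Event 4 (give lamp: Heidi -> Quinn). State: mirror:Heidi, key:Mallory, lamp:Quinn, hat:Mallory
Event 5 (swap lamp<->hat: now lamp:Mallory, hat:Quinn). State: mirror:Heidi, key:Mallory, lamp:Mallory, hat:Quinn
Event 6 (give lamp: Mallory -> Heidi). State: mirror:Heidi, key:Mallory, lamp:Heidi, hat:Quinn
Event 7 (give lamp: Heidi -> Mallory). State: mirror:Heidi, key:Mallory, lamp:Mallory, hat:Quinn
Event 8 (give lamp: Mallory -> Heidi). State: mirror:Heidi, key:Mallory, lamp:Heidi, hat:Quinn
Event 9 (swap hat<->lamp: now hat:Heidi, lamp:Quinn). State: mirror:Heidi, key:Mallory, lamp:Quinn, hat:Heidi

Final state: mirror:Heidi, key:Mallory, lamp:Quinn, hat:Heidi
Mallory holds: key.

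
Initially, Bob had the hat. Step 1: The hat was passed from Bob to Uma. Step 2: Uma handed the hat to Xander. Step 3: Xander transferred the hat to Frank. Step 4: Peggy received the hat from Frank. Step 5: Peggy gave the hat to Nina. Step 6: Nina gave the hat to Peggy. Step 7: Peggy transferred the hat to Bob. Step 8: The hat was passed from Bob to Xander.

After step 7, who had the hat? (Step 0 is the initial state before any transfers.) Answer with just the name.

Tracking the hat holder through step 7:
After step 0 (start): Bob
After step 1: Uma
After step 2: Xander
After step 3: Frank
After step 4: Peggy
After step 5: Nina
After step 6: Peggy
After step 7: Bob

At step 7, the holder is Bob.

Answer: Bob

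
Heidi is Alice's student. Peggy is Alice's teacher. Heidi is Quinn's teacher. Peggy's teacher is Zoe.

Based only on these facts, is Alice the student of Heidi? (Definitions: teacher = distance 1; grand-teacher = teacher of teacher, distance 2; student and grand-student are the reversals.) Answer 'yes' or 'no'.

Answer: no

Derivation:
Reconstructing the teacher chain from the given facts:
  Zoe -> Peggy -> Alice -> Heidi -> Quinn
(each arrow means 'teacher of the next')
Positions in the chain (0 = top):
  position of Zoe: 0
  position of Peggy: 1
  position of Alice: 2
  position of Heidi: 3
  position of Quinn: 4

Alice is at position 2, Heidi is at position 3; signed distance (j - i) = 1.
'student' requires j - i = -1. Actual distance is 1, so the relation does NOT hold.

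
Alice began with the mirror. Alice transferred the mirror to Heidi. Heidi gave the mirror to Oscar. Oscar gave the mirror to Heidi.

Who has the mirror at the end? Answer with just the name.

Answer: Heidi

Derivation:
Tracking the mirror through each event:
Start: Alice has the mirror.
After event 1: Heidi has the mirror.
After event 2: Oscar has the mirror.
After event 3: Heidi has the mirror.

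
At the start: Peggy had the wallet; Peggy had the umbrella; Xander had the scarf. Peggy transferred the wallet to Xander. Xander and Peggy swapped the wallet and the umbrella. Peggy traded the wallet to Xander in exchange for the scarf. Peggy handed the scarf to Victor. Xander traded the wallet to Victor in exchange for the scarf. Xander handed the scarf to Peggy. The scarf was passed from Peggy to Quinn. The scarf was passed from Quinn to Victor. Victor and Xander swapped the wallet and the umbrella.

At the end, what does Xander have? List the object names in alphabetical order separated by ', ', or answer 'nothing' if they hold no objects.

Tracking all object holders:
Start: wallet:Peggy, umbrella:Peggy, scarf:Xander
Event 1 (give wallet: Peggy -> Xander). State: wallet:Xander, umbrella:Peggy, scarf:Xander
Event 2 (swap wallet<->umbrella: now wallet:Peggy, umbrella:Xander). State: wallet:Peggy, umbrella:Xander, scarf:Xander
Event 3 (swap wallet<->scarf: now wallet:Xander, scarf:Peggy). State: wallet:Xander, umbrella:Xander, scarf:Peggy
Event 4 (give scarf: Peggy -> Victor). State: wallet:Xander, umbrella:Xander, scarf:Victor
Event 5 (swap wallet<->scarf: now wallet:Victor, scarf:Xander). State: wallet:Victor, umbrella:Xander, scarf:Xander
Event 6 (give scarf: Xander -> Peggy). State: wallet:Victor, umbrella:Xander, scarf:Peggy
Event 7 (give scarf: Peggy -> Quinn). State: wallet:Victor, umbrella:Xander, scarf:Quinn
Event 8 (give scarf: Quinn -> Victor). State: wallet:Victor, umbrella:Xander, scarf:Victor
Event 9 (swap wallet<->umbrella: now wallet:Xander, umbrella:Victor). State: wallet:Xander, umbrella:Victor, scarf:Victor

Final state: wallet:Xander, umbrella:Victor, scarf:Victor
Xander holds: wallet.

Answer: wallet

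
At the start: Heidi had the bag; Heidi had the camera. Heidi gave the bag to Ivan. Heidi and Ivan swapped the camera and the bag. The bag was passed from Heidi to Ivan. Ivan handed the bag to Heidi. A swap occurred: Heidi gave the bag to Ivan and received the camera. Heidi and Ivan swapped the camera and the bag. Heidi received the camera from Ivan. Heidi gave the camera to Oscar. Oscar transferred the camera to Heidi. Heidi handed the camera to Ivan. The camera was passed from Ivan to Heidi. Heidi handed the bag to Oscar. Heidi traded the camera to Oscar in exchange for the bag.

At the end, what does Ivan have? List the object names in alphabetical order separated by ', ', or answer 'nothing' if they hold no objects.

Answer: nothing

Derivation:
Tracking all object holders:
Start: bag:Heidi, camera:Heidi
Event 1 (give bag: Heidi -> Ivan). State: bag:Ivan, camera:Heidi
Event 2 (swap camera<->bag: now camera:Ivan, bag:Heidi). State: bag:Heidi, camera:Ivan
Event 3 (give bag: Heidi -> Ivan). State: bag:Ivan, camera:Ivan
Event 4 (give bag: Ivan -> Heidi). State: bag:Heidi, camera:Ivan
Event 5 (swap bag<->camera: now bag:Ivan, camera:Heidi). State: bag:Ivan, camera:Heidi
Event 6 (swap camera<->bag: now camera:Ivan, bag:Heidi). State: bag:Heidi, camera:Ivan
Event 7 (give camera: Ivan -> Heidi). State: bag:Heidi, camera:Heidi
Event 8 (give camera: Heidi -> Oscar). State: bag:Heidi, camera:Oscar
Event 9 (give camera: Oscar -> Heidi). State: bag:Heidi, camera:Heidi
Event 10 (give camera: Heidi -> Ivan). State: bag:Heidi, camera:Ivan
Event 11 (give camera: Ivan -> Heidi). State: bag:Heidi, camera:Heidi
Event 12 (give bag: Heidi -> Oscar). State: bag:Oscar, camera:Heidi
Event 13 (swap camera<->bag: now camera:Oscar, bag:Heidi). State: bag:Heidi, camera:Oscar

Final state: bag:Heidi, camera:Oscar
Ivan holds: (nothing).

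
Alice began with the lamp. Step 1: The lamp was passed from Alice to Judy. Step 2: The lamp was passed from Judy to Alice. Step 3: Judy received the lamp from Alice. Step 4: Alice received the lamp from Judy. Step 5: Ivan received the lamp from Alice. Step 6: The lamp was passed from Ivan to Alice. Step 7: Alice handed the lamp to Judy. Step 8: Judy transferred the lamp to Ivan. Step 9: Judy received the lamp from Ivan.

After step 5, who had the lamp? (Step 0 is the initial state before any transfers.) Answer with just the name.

Answer: Ivan

Derivation:
Tracking the lamp holder through step 5:
After step 0 (start): Alice
After step 1: Judy
After step 2: Alice
After step 3: Judy
After step 4: Alice
After step 5: Ivan

At step 5, the holder is Ivan.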